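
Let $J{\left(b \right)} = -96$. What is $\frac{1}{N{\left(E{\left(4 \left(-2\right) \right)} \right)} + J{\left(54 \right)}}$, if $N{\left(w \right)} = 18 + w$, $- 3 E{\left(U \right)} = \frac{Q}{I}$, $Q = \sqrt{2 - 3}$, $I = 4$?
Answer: $- \frac{11232}{876097} + \frac{12 i}{876097} \approx -0.01282 + 1.3697 \cdot 10^{-5} i$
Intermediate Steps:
$Q = i$ ($Q = \sqrt{-1} = i \approx 1.0 i$)
$E{\left(U \right)} = - \frac{i}{12}$ ($E{\left(U \right)} = - \frac{i \frac{1}{4}}{3} = - \frac{\frac{1}{4} i}{3} = - \frac{i}{12}$)
$\frac{1}{N{\left(E{\left(4 \left(-2\right) \right)} \right)} + J{\left(54 \right)}} = \frac{1}{\left(18 - \frac{i}{12}\right) - 96} = \frac{1}{-78 - \frac{i}{12}} = \frac{144 \left(-78 + \frac{i}{12}\right)}{876097}$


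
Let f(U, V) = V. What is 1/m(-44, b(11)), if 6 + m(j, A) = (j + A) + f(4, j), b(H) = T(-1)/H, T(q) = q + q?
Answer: -11/1036 ≈ -0.010618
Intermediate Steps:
T(q) = 2*q
b(H) = -2/H (b(H) = (2*(-1))/H = -2/H)
m(j, A) = -6 + A + 2*j (m(j, A) = -6 + ((j + A) + j) = -6 + ((A + j) + j) = -6 + (A + 2*j) = -6 + A + 2*j)
1/m(-44, b(11)) = 1/(-6 - 2/11 + 2*(-44)) = 1/(-6 - 2*1/11 - 88) = 1/(-6 - 2/11 - 88) = 1/(-1036/11) = -11/1036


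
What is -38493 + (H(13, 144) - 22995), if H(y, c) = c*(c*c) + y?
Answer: 2924509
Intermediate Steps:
H(y, c) = y + c**3 (H(y, c) = c*c**2 + y = c**3 + y = y + c**3)
-38493 + (H(13, 144) - 22995) = -38493 + ((13 + 144**3) - 22995) = -38493 + ((13 + 2985984) - 22995) = -38493 + (2985997 - 22995) = -38493 + 2963002 = 2924509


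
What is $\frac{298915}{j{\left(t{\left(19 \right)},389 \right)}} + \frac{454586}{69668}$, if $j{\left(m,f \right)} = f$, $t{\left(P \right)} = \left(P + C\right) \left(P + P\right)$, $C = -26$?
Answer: $\frac{10500822087}{13550426} \approx 774.94$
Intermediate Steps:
$t{\left(P \right)} = 2 P \left(-26 + P\right)$ ($t{\left(P \right)} = \left(P - 26\right) \left(P + P\right) = \left(-26 + P\right) 2 P = 2 P \left(-26 + P\right)$)
$\frac{298915}{j{\left(t{\left(19 \right)},389 \right)}} + \frac{454586}{69668} = \frac{298915}{389} + \frac{454586}{69668} = 298915 \cdot \frac{1}{389} + 454586 \cdot \frac{1}{69668} = \frac{298915}{389} + \frac{227293}{34834} = \frac{10500822087}{13550426}$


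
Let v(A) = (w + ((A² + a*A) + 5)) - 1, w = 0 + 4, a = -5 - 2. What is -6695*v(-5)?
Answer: -455260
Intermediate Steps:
a = -7
w = 4
v(A) = 8 + A² - 7*A (v(A) = (4 + ((A² - 7*A) + 5)) - 1 = (4 + (5 + A² - 7*A)) - 1 = (9 + A² - 7*A) - 1 = 8 + A² - 7*A)
-6695*v(-5) = -6695*(8 + (-5)² - 7*(-5)) = -6695*(8 + 25 + 35) = -6695*68 = -455260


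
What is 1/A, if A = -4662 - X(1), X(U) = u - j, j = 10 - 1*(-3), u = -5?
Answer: -1/4644 ≈ -0.00021533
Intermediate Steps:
j = 13 (j = 10 + 3 = 13)
X(U) = -18 (X(U) = -5 - 1*13 = -5 - 13 = -18)
A = -4644 (A = -4662 - 1*(-18) = -4662 + 18 = -4644)
1/A = 1/(-4644) = -1/4644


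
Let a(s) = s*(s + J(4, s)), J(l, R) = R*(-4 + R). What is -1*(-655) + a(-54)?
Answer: -165557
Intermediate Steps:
a(s) = s*(s + s*(-4 + s))
-1*(-655) + a(-54) = -1*(-655) + (-54)²*(-3 - 54) = 655 + 2916*(-57) = 655 - 166212 = -165557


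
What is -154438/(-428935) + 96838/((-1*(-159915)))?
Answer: 378480916/391960803 ≈ 0.96561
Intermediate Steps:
-154438/(-428935) + 96838/((-1*(-159915))) = -154438*(-1/428935) + 96838/159915 = 154438/428935 + 96838*(1/159915) = 154438/428935 + 13834/22845 = 378480916/391960803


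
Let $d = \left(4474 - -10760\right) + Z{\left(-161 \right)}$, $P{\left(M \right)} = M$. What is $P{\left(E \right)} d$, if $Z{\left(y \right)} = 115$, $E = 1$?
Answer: $15349$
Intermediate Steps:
$d = 15349$ ($d = \left(4474 - -10760\right) + 115 = \left(4474 + 10760\right) + 115 = 15234 + 115 = 15349$)
$P{\left(E \right)} d = 1 \cdot 15349 = 15349$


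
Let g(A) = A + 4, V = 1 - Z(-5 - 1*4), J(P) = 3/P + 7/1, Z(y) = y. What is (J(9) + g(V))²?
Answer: 4096/9 ≈ 455.11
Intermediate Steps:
J(P) = 7 + 3/P (J(P) = 3/P + 7*1 = 3/P + 7 = 7 + 3/P)
V = 10 (V = 1 - (-5 - 1*4) = 1 - (-5 - 4) = 1 - 1*(-9) = 1 + 9 = 10)
g(A) = 4 + A
(J(9) + g(V))² = ((7 + 3/9) + (4 + 10))² = ((7 + 3*(⅑)) + 14)² = ((7 + ⅓) + 14)² = (22/3 + 14)² = (64/3)² = 4096/9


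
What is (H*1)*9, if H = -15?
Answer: -135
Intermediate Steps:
(H*1)*9 = -15*1*9 = -15*9 = -135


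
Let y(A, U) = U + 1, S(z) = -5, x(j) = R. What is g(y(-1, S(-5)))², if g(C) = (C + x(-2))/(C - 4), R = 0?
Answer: ¼ ≈ 0.25000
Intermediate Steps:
x(j) = 0
y(A, U) = 1 + U
g(C) = C/(-4 + C) (g(C) = (C + 0)/(C - 4) = C/(-4 + C))
g(y(-1, S(-5)))² = ((1 - 5)/(-4 + (1 - 5)))² = (-4/(-4 - 4))² = (-4/(-8))² = (-4*(-⅛))² = (½)² = ¼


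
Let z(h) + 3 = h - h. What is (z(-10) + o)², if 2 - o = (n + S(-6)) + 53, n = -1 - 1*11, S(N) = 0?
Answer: 1764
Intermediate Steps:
n = -12 (n = -1 - 11 = -12)
z(h) = -3 (z(h) = -3 + (h - h) = -3 + 0 = -3)
o = -39 (o = 2 - ((-12 + 0) + 53) = 2 - (-12 + 53) = 2 - 1*41 = 2 - 41 = -39)
(z(-10) + o)² = (-3 - 39)² = (-42)² = 1764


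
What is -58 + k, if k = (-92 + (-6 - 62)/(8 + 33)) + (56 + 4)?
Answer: -3758/41 ≈ -91.659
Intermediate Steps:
k = -1380/41 (k = (-92 - 68/41) + 60 = -3840/41 + 60 = -1380/41 ≈ -33.659)
-58 + k = -58 - 1380/41 = -3758/41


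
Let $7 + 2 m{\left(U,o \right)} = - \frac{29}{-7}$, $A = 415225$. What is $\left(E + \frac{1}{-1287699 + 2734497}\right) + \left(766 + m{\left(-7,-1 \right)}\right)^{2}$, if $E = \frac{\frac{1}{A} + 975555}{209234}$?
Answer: $\frac{1800235530588749901754501}{3079567555874295150} \approx 5.8457 \cdot 10^{5}$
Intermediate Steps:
$m{\left(U,o \right)} = - \frac{10}{7}$ ($m{\left(U,o \right)} = - \frac{7}{2} + \frac{\left(-29\right) \frac{1}{-7}}{2} = - \frac{7}{2} + \frac{\left(-29\right) \left(- \frac{1}{7}\right)}{2} = - \frac{7}{2} + \frac{1}{2} \cdot \frac{29}{7} = - \frac{7}{2} + \frac{29}{14} = - \frac{10}{7}$)
$E = \frac{202537412438}{43439593825}$ ($E = \frac{\frac{1}{415225} + 975555}{209234} = \left(\frac{1}{415225} + 975555\right) \frac{1}{209234} = \frac{405074824876}{415225} \cdot \frac{1}{209234} = \frac{202537412438}{43439593825} \approx 4.6625$)
$\left(E + \frac{1}{-1287699 + 2734497}\right) + \left(766 + m{\left(-7,-1 \right)}\right)^{2} = \left(\frac{202537412438}{43439593825} + \frac{1}{-1287699 + 2734497}\right) + \left(766 - \frac{10}{7}\right)^{2} = \left(\frac{202537412438}{43439593825} + \frac{1}{1446798}\right) + \left(\frac{5352}{7}\right)^{2} = \left(\frac{202537412438}{43439593825} + \frac{1}{1446798}\right) + \frac{28643904}{49} = \frac{293030766680067349}{62848317466822350} + \frac{28643904}{49} = \frac{1800235530588749901754501}{3079567555874295150}$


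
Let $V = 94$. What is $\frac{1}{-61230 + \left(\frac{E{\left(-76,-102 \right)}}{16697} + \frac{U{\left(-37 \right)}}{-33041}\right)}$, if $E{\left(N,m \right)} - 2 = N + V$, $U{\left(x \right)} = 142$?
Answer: $- \frac{551685577}{33779709589864} \approx -1.6332 \cdot 10^{-5}$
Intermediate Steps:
$E{\left(N,m \right)} = 96 + N$ ($E{\left(N,m \right)} = 2 + \left(N + 94\right) = 2 + \left(94 + N\right) = 96 + N$)
$\frac{1}{-61230 + \left(\frac{E{\left(-76,-102 \right)}}{16697} + \frac{U{\left(-37 \right)}}{-33041}\right)} = \frac{1}{-61230 + \left(\frac{96 - 76}{16697} + \frac{142}{-33041}\right)} = \frac{1}{-61230 + \left(20 \cdot \frac{1}{16697} + 142 \left(- \frac{1}{33041}\right)\right)} = \frac{1}{-61230 + \left(\frac{20}{16697} - \frac{142}{33041}\right)} = \frac{1}{-61230 - \frac{1710154}{551685577}} = \frac{1}{- \frac{33779709589864}{551685577}} = - \frac{551685577}{33779709589864}$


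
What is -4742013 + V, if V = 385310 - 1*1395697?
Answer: -5752400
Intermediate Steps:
V = -1010387 (V = 385310 - 1395697 = -1010387)
-4742013 + V = -4742013 - 1010387 = -5752400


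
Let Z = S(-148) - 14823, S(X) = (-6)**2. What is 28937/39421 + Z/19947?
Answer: -1903996/262110229 ≈ -0.0072641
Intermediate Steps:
S(X) = 36
Z = -14787 (Z = 36 - 14823 = -14787)
28937/39421 + Z/19947 = 28937/39421 - 14787/19947 = 28937*(1/39421) - 14787*1/19947 = 28937/39421 - 4929/6649 = -1903996/262110229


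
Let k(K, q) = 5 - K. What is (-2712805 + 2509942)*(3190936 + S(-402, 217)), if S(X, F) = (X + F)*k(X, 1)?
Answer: -632048280183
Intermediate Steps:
S(X, F) = (5 - X)*(F + X) (S(X, F) = (X + F)*(5 - X) = (F + X)*(5 - X) = (5 - X)*(F + X))
(-2712805 + 2509942)*(3190936 + S(-402, 217)) = (-2712805 + 2509942)*(3190936 - (-5 - 402)*(217 - 402)) = -202863*(3190936 - 1*(-407)*(-185)) = -202863*(3190936 - 75295) = -202863*3115641 = -632048280183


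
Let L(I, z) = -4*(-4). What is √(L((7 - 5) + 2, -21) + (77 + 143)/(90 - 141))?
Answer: 2*√7599/51 ≈ 3.4185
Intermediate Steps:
L(I, z) = 16
√(L((7 - 5) + 2, -21) + (77 + 143)/(90 - 141)) = √(16 + (77 + 143)/(90 - 141)) = √(16 + 220/(-51)) = √(16 + 220*(-1/51)) = √(16 - 220/51) = √(596/51) = 2*√7599/51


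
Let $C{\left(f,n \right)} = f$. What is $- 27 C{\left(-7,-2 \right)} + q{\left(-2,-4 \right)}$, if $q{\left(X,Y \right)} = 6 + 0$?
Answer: $195$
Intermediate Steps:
$q{\left(X,Y \right)} = 6$
$- 27 C{\left(-7,-2 \right)} + q{\left(-2,-4 \right)} = \left(-27\right) \left(-7\right) + 6 = 189 + 6 = 195$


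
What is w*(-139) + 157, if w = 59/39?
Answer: -2078/39 ≈ -53.282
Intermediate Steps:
w = 59/39 (w = 59*(1/39) = 59/39 ≈ 1.5128)
w*(-139) + 157 = (59/39)*(-139) + 157 = -8201/39 + 157 = -2078/39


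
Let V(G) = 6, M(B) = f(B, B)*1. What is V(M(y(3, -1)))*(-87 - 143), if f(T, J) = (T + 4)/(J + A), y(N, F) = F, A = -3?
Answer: -1380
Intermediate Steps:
f(T, J) = (4 + T)/(-3 + J) (f(T, J) = (T + 4)/(J - 3) = (4 + T)/(-3 + J))
M(B) = (4 + B)/(-3 + B) (M(B) = ((4 + B)/(-3 + B))*1 = (4 + B)/(-3 + B))
V(M(y(3, -1)))*(-87 - 143) = 6*(-87 - 143) = 6*(-230) = -1380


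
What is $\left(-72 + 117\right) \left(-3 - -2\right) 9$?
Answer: $-405$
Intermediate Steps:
$\left(-72 + 117\right) \left(-3 - -2\right) 9 = 45 \left(-3 + 2\right) 9 = 45 \left(\left(-1\right) 9\right) = 45 \left(-9\right) = -405$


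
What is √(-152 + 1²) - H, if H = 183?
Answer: -183 + I*√151 ≈ -183.0 + 12.288*I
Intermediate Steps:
√(-152 + 1²) - H = √(-152 + 1²) - 1*183 = √(-152 + 1) - 183 = √(-151) - 183 = I*√151 - 183 = -183 + I*√151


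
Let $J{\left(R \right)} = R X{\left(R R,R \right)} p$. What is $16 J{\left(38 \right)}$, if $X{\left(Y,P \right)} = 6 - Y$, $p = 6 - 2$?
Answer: $-3497216$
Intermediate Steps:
$p = 4$
$J{\left(R \right)} = 4 R \left(6 - R^{2}\right)$ ($J{\left(R \right)} = R \left(6 - R R\right) 4 = R \left(6 - R^{2}\right) 4 = 4 R \left(6 - R^{2}\right)$)
$16 J{\left(38 \right)} = 16 \cdot 4 \cdot 38 \left(6 - 38^{2}\right) = 16 \cdot 4 \cdot 38 \left(6 - 1444\right) = 16 \cdot 4 \cdot 38 \left(-1438\right) = 16 \left(-218576\right) = -3497216$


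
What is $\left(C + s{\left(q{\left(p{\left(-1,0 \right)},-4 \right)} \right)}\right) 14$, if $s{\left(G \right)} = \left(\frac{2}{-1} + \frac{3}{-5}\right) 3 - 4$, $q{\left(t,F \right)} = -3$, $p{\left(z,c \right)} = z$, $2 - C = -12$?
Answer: $\frac{154}{5} \approx 30.8$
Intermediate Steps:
$C = 14$ ($C = 2 - -12 = 2 + 12 = 14$)
$s{\left(G \right)} = - \frac{59}{5}$ ($s{\left(G \right)} = \left(2 \left(-1\right) + 3 \left(- \frac{1}{5}\right)\right) 3 - 4 = \left(-2 - \frac{3}{5}\right) 3 - 4 = \left(- \frac{13}{5}\right) 3 - 4 = - \frac{39}{5} - 4 = - \frac{59}{5}$)
$\left(C + s{\left(q{\left(p{\left(-1,0 \right)},-4 \right)} \right)}\right) 14 = \left(14 - \frac{59}{5}\right) 14 = \frac{11}{5} \cdot 14 = \frac{154}{5}$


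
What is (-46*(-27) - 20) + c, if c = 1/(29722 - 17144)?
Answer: 15370317/12578 ≈ 1222.0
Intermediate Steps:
c = 1/12578 ≈ 7.9504e-5
(-46*(-27) - 20) + c = (-46*(-27) - 20) + 1/12578 = (1242 - 20) + 1/12578 = 1222 + 1/12578 = 15370317/12578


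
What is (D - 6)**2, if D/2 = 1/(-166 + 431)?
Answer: 2521744/70225 ≈ 35.909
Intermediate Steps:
D = 2/265 (D = 2/(-166 + 431) = 2/265 ≈ 0.0075472)
(D - 6)**2 = (2/265 - 6)**2 = (-1588/265)**2 = 2521744/70225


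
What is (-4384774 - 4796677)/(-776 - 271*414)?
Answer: 9181451/112970 ≈ 81.273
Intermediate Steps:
(-4384774 - 4796677)/(-776 - 271*414) = -9181451/(-776 - 112194) = -9181451/(-112970) = -9181451*(-1/112970) = 9181451/112970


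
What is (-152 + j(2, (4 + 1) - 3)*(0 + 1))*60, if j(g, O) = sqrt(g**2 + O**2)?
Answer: -9120 + 120*sqrt(2) ≈ -8950.3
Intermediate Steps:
j(g, O) = sqrt(O**2 + g**2)
(-152 + j(2, (4 + 1) - 3)*(0 + 1))*60 = (-152 + sqrt(((4 + 1) - 3)**2 + 2**2)*(0 + 1))*60 = (-152 + sqrt((5 - 3)**2 + 4)*1)*60 = (-152 + sqrt(2**2 + 4)*1)*60 = (-152 + sqrt(4 + 4)*1)*60 = (-152 + sqrt(8)*1)*60 = (-152 + (2*sqrt(2))*1)*60 = (-152 + 2*sqrt(2))*60 = -9120 + 120*sqrt(2)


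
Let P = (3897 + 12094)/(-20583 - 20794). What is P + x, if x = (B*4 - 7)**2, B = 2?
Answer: 25386/41377 ≈ 0.61353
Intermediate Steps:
x = 1 (x = (2*4 - 7)**2 = (8 - 7)**2 = 1**2 = 1)
P = -15991/41377 (P = 15991/(-41377) = 15991*(-1/41377) = -15991/41377 ≈ -0.38647)
P + x = -15991/41377 + 1 = 25386/41377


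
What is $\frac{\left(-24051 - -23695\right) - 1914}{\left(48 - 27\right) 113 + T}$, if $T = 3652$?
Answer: $- \frac{454}{1205} \approx -0.37676$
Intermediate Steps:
$\frac{\left(-24051 - -23695\right) - 1914}{\left(48 - 27\right) 113 + T} = \frac{\left(-24051 - -23695\right) - 1914}{\left(48 - 27\right) 113 + 3652} = \frac{\left(-24051 + 23695\right) - 1914}{21 \cdot 113 + 3652} = \frac{-356 - 1914}{2373 + 3652} = - \frac{2270}{6025} = \left(-2270\right) \frac{1}{6025} = - \frac{454}{1205}$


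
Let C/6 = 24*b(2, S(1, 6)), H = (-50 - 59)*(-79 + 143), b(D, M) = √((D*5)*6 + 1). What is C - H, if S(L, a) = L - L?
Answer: 6976 + 144*√61 ≈ 8100.7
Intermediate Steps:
S(L, a) = 0
b(D, M) = √(1 + 30*D) (b(D, M) = √((5*D)*6 + 1) = √(30*D + 1) = √(1 + 30*D))
H = -6976 (H = -109*64 = -6976)
C = 144*√61 (C = 6*(24*√(1 + 30*2)) = 6*(24*√(1 + 60)) = 6*(24*√61) = 144*√61 ≈ 1124.7)
C - H = 144*√61 - 1*(-6976) = 144*√61 + 6976 = 6976 + 144*√61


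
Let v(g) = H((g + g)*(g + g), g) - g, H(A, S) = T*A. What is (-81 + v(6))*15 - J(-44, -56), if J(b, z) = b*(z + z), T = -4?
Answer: -14873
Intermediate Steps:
H(A, S) = -4*A
J(b, z) = 2*b*z (J(b, z) = b*(2*z) = 2*b*z)
v(g) = -g - 16*g² (v(g) = -4*(g + g)*(g + g) - g = -4*2*g*2*g - g = -16*g² - g = -g - 16*g²)
(-81 + v(6))*15 - J(-44, -56) = (-81 + 6*(-1 - 16*6))*15 - 2*(-44)*(-56) = (-81 + 6*(-1 - 96))*15 - 1*4928 = (-81 + 6*(-97))*15 - 4928 = (-81 - 582)*15 - 4928 = -663*15 - 4928 = -9945 - 4928 = -14873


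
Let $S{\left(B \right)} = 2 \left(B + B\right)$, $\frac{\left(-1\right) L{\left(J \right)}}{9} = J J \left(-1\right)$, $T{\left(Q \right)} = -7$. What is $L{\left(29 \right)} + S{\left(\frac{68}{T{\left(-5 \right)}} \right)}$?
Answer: $\frac{52711}{7} \approx 7530.1$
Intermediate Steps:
$L{\left(J \right)} = 9 J^{2}$ ($L{\left(J \right)} = - 9 J J \left(-1\right) = - 9 J^{2} \left(-1\right) = - 9 \left(- J^{2}\right) = 9 J^{2}$)
$S{\left(B \right)} = 4 B$ ($S{\left(B \right)} = 2 \cdot 2 B = 4 B$)
$L{\left(29 \right)} + S{\left(\frac{68}{T{\left(-5 \right)}} \right)} = 9 \cdot 29^{2} + 4 \frac{68}{-7} = 9 \cdot 841 + 4 \cdot 68 \left(- \frac{1}{7}\right) = 7569 + 4 \left(- \frac{68}{7}\right) = 7569 - \frac{272}{7} = \frac{52711}{7}$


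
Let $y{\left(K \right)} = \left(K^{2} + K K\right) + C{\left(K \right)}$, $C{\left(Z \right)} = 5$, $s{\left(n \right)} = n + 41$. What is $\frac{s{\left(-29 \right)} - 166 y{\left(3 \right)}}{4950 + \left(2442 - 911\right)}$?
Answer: $- \frac{3806}{6481} \approx -0.58726$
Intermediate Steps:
$s{\left(n \right)} = 41 + n$
$y{\left(K \right)} = 5 + 2 K^{2}$ ($y{\left(K \right)} = \left(K^{2} + K K\right) + 5 = \left(K^{2} + K^{2}\right) + 5 = 2 K^{2} + 5 = 5 + 2 K^{2}$)
$\frac{s{\left(-29 \right)} - 166 y{\left(3 \right)}}{4950 + \left(2442 - 911\right)} = \frac{\left(41 - 29\right) - 166 \left(5 + 2 \cdot 3^{2}\right)}{4950 + \left(2442 - 911\right)} = \frac{12 - 166 \left(5 + 2 \cdot 9\right)}{4950 + 1531} = \frac{12 - 166 \left(5 + 18\right)}{6481} = \left(12 - 3818\right) \frac{1}{6481} = \left(-3806\right) \frac{1}{6481} = - \frac{3806}{6481}$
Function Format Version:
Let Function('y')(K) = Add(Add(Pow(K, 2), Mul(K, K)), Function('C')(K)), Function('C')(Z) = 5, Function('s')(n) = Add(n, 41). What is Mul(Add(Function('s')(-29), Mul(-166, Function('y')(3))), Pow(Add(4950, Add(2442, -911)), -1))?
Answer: Rational(-3806, 6481) ≈ -0.58726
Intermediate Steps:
Function('s')(n) = Add(41, n)
Function('y')(K) = Add(5, Mul(2, Pow(K, 2))) (Function('y')(K) = Add(Add(Pow(K, 2), Mul(K, K)), 5) = Add(Add(Pow(K, 2), Pow(K, 2)), 5) = Add(Mul(2, Pow(K, 2)), 5) = Add(5, Mul(2, Pow(K, 2))))
Mul(Add(Function('s')(-29), Mul(-166, Function('y')(3))), Pow(Add(4950, Add(2442, -911)), -1)) = Mul(Add(Add(41, -29), Mul(-166, Add(5, Mul(2, Pow(3, 2))))), Pow(Add(4950, Add(2442, -911)), -1)) = Mul(Add(12, Mul(-166, Add(5, Mul(2, 9)))), Pow(Add(4950, 1531), -1)) = Mul(Add(12, Mul(-166, Add(5, 18))), Pow(6481, -1)) = Mul(Add(12, Mul(-166, 23)), Rational(1, 6481)) = Mul(Add(12, -3818), Rational(1, 6481)) = Mul(-3806, Rational(1, 6481)) = Rational(-3806, 6481)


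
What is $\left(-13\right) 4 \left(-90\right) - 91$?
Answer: $4589$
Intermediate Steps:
$\left(-13\right) 4 \left(-90\right) - 91 = \left(-52\right) \left(-90\right) - 91 = 4680 - 91 = 4589$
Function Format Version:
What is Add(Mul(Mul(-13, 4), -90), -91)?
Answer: 4589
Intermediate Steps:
Add(Mul(Mul(-13, 4), -90), -91) = Add(Mul(-52, -90), -91) = Add(4680, -91) = 4589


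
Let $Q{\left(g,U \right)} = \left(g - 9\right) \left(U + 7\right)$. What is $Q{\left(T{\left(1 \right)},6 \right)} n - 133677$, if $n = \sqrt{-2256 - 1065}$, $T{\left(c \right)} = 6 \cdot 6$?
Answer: $-133677 + 3159 i \sqrt{41} \approx -1.3368 \cdot 10^{5} + 20227.0 i$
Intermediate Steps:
$T{\left(c \right)} = 36$
$Q{\left(g,U \right)} = \left(-9 + g\right) \left(7 + U\right)$
$n = 9 i \sqrt{41}$ ($n = \sqrt{-3321} = 9 i \sqrt{41} \approx 57.628 i$)
$Q{\left(T{\left(1 \right)},6 \right)} n - 133677 = \left(-63 - 54 + 7 \cdot 36 + 6 \cdot 36\right) 9 i \sqrt{41} - 133677 = \left(-63 - 54 + 252 + 216\right) 9 i \sqrt{41} - 133677 = 351 \cdot 9 i \sqrt{41} - 133677 = 3159 i \sqrt{41} - 133677 = -133677 + 3159 i \sqrt{41}$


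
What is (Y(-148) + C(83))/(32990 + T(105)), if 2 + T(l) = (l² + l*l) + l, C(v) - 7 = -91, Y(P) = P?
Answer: -232/55143 ≈ -0.0042072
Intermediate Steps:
C(v) = -84 (C(v) = 7 - 91 = -84)
T(l) = -2 + l + 2*l² (T(l) = -2 + ((l² + l*l) + l) = -2 + ((l² + l²) + l) = -2 + (2*l² + l) = -2 + (l + 2*l²) = -2 + l + 2*l²)
(Y(-148) + C(83))/(32990 + T(105)) = (-148 - 84)/(32990 + (-2 + 105 + 2*105²)) = -232/(32990 + (-2 + 105 + 2*11025)) = -232/(32990 + (-2 + 105 + 22050)) = -232/(32990 + 22153) = -232/55143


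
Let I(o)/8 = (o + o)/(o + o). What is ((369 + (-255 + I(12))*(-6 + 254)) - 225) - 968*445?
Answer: -491872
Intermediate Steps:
I(o) = 8 (I(o) = 8*((o + o)/(o + o)) = 8*((2*o)/((2*o))) = 8*((2*o)*(1/(2*o))) = 8*1 = 8)
((369 + (-255 + I(12))*(-6 + 254)) - 225) - 968*445 = ((369 + (-255 + 8)*(-6 + 254)) - 225) - 968*445 = ((369 - 247*248) - 225) - 430760 = ((369 - 61256) - 225) - 430760 = (-60887 - 225) - 430760 = -61112 - 430760 = -491872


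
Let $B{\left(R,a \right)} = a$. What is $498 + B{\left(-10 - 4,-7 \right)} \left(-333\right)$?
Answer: $2829$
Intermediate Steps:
$498 + B{\left(-10 - 4,-7 \right)} \left(-333\right) = 498 - -2331 = 498 + 2331 = 2829$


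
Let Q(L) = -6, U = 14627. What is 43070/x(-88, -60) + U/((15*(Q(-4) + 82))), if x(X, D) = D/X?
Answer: 72027667/1140 ≈ 63182.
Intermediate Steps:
43070/x(-88, -60) + U/((15*(Q(-4) + 82))) = 43070/((-60/(-88))) + 14627/((15*(-6 + 82))) = 43070/((-60*(-1/88))) + 14627/((15*76)) = 43070/(15/22) + 14627/1140 = 43070*(22/15) + 14627*(1/1140) = 189508/3 + 14627/1140 = 72027667/1140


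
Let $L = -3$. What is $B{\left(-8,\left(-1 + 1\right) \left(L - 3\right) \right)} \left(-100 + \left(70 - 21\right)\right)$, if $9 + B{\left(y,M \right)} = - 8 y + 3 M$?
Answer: $-2805$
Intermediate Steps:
$B{\left(y,M \right)} = -9 - 8 y + 3 M$ ($B{\left(y,M \right)} = -9 + \left(- 8 y + 3 M\right) = -9 - 8 y + 3 M$)
$B{\left(-8,\left(-1 + 1\right) \left(L - 3\right) \right)} \left(-100 + \left(70 - 21\right)\right) = \left(-9 - -64 + 3 \left(-1 + 1\right) \left(-3 - 3\right)\right) \left(-100 + \left(70 - 21\right)\right) = \left(-9 + 64 + 3 \cdot 0 \left(-6\right)\right) \left(-100 + 49\right) = \left(-9 + 64 + 3 \cdot 0\right) \left(-51\right) = \left(-9 + 64 + 0\right) \left(-51\right) = 55 \left(-51\right) = -2805$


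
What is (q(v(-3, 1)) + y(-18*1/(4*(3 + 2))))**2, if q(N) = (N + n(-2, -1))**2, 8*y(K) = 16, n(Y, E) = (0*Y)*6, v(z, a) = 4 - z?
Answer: 2601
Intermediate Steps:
n(Y, E) = 0 (n(Y, E) = 0*6 = 0)
y(K) = 2 (y(K) = (1/8)*16 = 2)
q(N) = N**2 (q(N) = (N + 0)**2 = N**2)
(q(v(-3, 1)) + y(-18*1/(4*(3 + 2))))**2 = ((4 - 1*(-3))**2 + 2)**2 = ((4 + 3)**2 + 2)**2 = (7**2 + 2)**2 = (49 + 2)**2 = 51**2 = 2601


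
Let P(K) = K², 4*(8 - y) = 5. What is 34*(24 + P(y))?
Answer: 18921/8 ≈ 2365.1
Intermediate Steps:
y = 27/4 (y = 8 - ¼*5 = 8 - 5/4 = 27/4 ≈ 6.7500)
34*(24 + P(y)) = 34*(24 + (27/4)²) = 34*(24 + 729/16) = 34*(1113/16) = 18921/8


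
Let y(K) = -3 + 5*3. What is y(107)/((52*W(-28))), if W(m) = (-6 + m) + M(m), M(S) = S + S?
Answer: -1/390 ≈ -0.0025641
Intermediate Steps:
M(S) = 2*S
W(m) = -6 + 3*m (W(m) = (-6 + m) + 2*m = -6 + 3*m)
y(K) = 12 (y(K) = -3 + 15 = 12)
y(107)/((52*W(-28))) = 12/((52*(-6 + 3*(-28)))) = 12/((52*(-6 - 84))) = 12/((52*(-90))) = 12/(-4680) = 12*(-1/4680) = -1/390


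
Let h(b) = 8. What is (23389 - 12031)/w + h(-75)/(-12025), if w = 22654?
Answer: 68199359/136207175 ≈ 0.50070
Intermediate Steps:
(23389 - 12031)/w + h(-75)/(-12025) = (23389 - 12031)/22654 + 8/(-12025) = 11358*(1/22654) + 8*(-1/12025) = 5679/11327 - 8/12025 = 68199359/136207175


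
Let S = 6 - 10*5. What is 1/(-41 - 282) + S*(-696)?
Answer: 9891551/323 ≈ 30624.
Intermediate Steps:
S = -44 (S = 6 - 50 = -44)
1/(-41 - 282) + S*(-696) = 1/(-41 - 282) - 44*(-696) = 1/(-323) + 30624 = -1/323 + 30624 = 9891551/323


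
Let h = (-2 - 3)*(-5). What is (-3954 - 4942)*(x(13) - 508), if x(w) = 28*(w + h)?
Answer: -4946176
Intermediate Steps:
h = 25 (h = -5*(-5) = 25)
x(w) = 700 + 28*w (x(w) = 28*(w + 25) = 28*(25 + w) = 700 + 28*w)
(-3954 - 4942)*(x(13) - 508) = (-3954 - 4942)*((700 + 28*13) - 508) = -8896*((700 + 364) - 508) = -8896*(1064 - 508) = -8896*556 = -4946176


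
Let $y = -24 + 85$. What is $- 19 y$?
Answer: $-1159$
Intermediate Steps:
$y = 61$
$- 19 y = \left(-19\right) 61 = -1159$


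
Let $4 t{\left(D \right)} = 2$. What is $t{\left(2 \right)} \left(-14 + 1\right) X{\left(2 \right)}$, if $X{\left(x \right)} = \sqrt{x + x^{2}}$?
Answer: $- \frac{13 \sqrt{6}}{2} \approx -15.922$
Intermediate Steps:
$t{\left(D \right)} = \frac{1}{2}$ ($t{\left(D \right)} = \frac{1}{4} \cdot 2 = \frac{1}{2}$)
$t{\left(2 \right)} \left(-14 + 1\right) X{\left(2 \right)} = \frac{-14 + 1}{2} \sqrt{2 \left(1 + 2\right)} = \frac{1}{2} \left(-13\right) \sqrt{2 \cdot 3} = - \frac{13 \sqrt{6}}{2}$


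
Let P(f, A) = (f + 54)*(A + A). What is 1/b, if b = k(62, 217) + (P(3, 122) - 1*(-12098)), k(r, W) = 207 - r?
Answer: 1/26151 ≈ 3.8239e-5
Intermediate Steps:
P(f, A) = 2*A*(54 + f) (P(f, A) = (54 + f)*(2*A) = 2*A*(54 + f))
b = 26151 (b = (207 - 1*62) + (2*122*(54 + 3) - 1*(-12098)) = (207 - 62) + (2*122*57 + 12098) = 145 + (13908 + 12098) = 145 + 26006 = 26151)
1/b = 1/26151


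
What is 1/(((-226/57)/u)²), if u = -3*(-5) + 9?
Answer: 467856/12769 ≈ 36.640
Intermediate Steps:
u = 24 (u = 15 + 9 = 24)
1/(((-226/57)/u)²) = 1/((-226/57/24)²) = 1/((-226*1/57*(1/24))²) = 1/((-226/57*1/24)²) = 1/((-113/684)²) = 1/(12769/467856) = 467856/12769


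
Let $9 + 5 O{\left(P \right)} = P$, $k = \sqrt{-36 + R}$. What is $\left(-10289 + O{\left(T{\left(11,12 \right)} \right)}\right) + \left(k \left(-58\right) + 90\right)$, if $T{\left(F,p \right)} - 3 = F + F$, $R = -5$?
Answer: $- \frac{50979}{5} - 58 i \sqrt{41} \approx -10196.0 - 371.38 i$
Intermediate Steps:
$k = i \sqrt{41}$ ($k = \sqrt{-36 - 5} = \sqrt{-41} = i \sqrt{41} \approx 6.4031 i$)
$T{\left(F,p \right)} = 3 + 2 F$ ($T{\left(F,p \right)} = 3 + \left(F + F\right) = 3 + 2 F$)
$O{\left(P \right)} = - \frac{9}{5} + \frac{P}{5}$
$\left(-10289 + O{\left(T{\left(11,12 \right)} \right)}\right) + \left(k \left(-58\right) + 90\right) = \left(-10289 - \left(\frac{9}{5} - \frac{3 + 2 \cdot 11}{5}\right)\right) + \left(i \sqrt{41} \left(-58\right) + 90\right) = \left(-10289 - \left(\frac{9}{5} - \frac{3 + 22}{5}\right)\right) + \left(- 58 i \sqrt{41} + 90\right) = \left(-10289 + \left(- \frac{9}{5} + \frac{1}{5} \cdot 25\right)\right) + \left(90 - 58 i \sqrt{41}\right) = \left(-10289 + \left(- \frac{9}{5} + 5\right)\right) + \left(90 - 58 i \sqrt{41}\right) = \left(-10289 + \frac{16}{5}\right) + \left(90 - 58 i \sqrt{41}\right) = - \frac{51429}{5} + \left(90 - 58 i \sqrt{41}\right) = - \frac{50979}{5} - 58 i \sqrt{41}$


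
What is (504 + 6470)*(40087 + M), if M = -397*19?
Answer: 226961856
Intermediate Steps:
M = -7543
(504 + 6470)*(40087 + M) = (504 + 6470)*(40087 - 7543) = 6974*32544 = 226961856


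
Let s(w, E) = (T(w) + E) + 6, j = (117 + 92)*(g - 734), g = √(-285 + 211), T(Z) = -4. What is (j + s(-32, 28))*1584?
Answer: -242947584 + 331056*I*√74 ≈ -2.4295e+8 + 2.8479e+6*I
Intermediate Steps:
g = I*√74 (g = √(-74) = I*√74 ≈ 8.6023*I)
j = -153406 + 209*I*√74 (j = (117 + 92)*(I*√74 - 734) = 209*(-734 + I*√74) = -153406 + 209*I*√74 ≈ -1.5341e+5 + 1797.9*I)
s(w, E) = 2 + E (s(w, E) = (-4 + E) + 6 = 2 + E)
(j + s(-32, 28))*1584 = ((-153406 + 209*I*√74) + (2 + 28))*1584 = ((-153406 + 209*I*√74) + 30)*1584 = (-153376 + 209*I*√74)*1584 = -242947584 + 331056*I*√74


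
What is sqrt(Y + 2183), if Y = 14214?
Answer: sqrt(16397) ≈ 128.05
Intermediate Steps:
sqrt(Y + 2183) = sqrt(14214 + 2183) = sqrt(16397)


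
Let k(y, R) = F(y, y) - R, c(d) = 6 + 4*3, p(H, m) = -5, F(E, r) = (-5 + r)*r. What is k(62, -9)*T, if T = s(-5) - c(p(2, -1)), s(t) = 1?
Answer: -60231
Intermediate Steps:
F(E, r) = r*(-5 + r)
c(d) = 18 (c(d) = 6 + 12 = 18)
k(y, R) = -R + y*(-5 + y) (k(y, R) = y*(-5 + y) - R = -R + y*(-5 + y))
T = -17 (T = 1 - 1*18 = 1 - 18 = -17)
k(62, -9)*T = (-1*(-9) + 62*(-5 + 62))*(-17) = (9 + 62*57)*(-17) = (9 + 3534)*(-17) = 3543*(-17) = -60231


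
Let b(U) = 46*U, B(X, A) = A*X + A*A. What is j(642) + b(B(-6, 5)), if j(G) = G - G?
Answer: -230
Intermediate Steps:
j(G) = 0
B(X, A) = A² + A*X (B(X, A) = A*X + A² = A² + A*X)
j(642) + b(B(-6, 5)) = 0 + 46*(5*(5 - 6)) = 0 + 46*(5*(-1)) = 0 + 46*(-5) = 0 - 230 = -230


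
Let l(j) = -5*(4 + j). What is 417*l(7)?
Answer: -22935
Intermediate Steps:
l(j) = -20 - 5*j
417*l(7) = 417*(-20 - 5*7) = 417*(-20 - 35) = 417*(-55) = -22935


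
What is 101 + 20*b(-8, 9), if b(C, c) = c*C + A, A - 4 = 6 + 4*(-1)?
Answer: -1219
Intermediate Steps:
A = 6 (A = 4 + (6 + 4*(-1)) = 4 + (6 - 4) = 4 + 2 = 6)
b(C, c) = 6 + C*c (b(C, c) = c*C + 6 = C*c + 6 = 6 + C*c)
101 + 20*b(-8, 9) = 101 + 20*(6 - 8*9) = 101 + 20*(6 - 72) = 101 + 20*(-66) = 101 - 1320 = -1219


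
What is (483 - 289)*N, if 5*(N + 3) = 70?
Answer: 2134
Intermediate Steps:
N = 11 (N = -3 + (⅕)*70 = -3 + 14 = 11)
(483 - 289)*N = (483 - 289)*11 = 194*11 = 2134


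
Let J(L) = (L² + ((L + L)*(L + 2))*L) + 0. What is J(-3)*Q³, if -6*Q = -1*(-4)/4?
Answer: 1/24 ≈ 0.041667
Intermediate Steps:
Q = -⅙ (Q = -(-1*(-4))/(6*4) = -2/(3*4) = -⅙*1 = -⅙ ≈ -0.16667)
J(L) = L² + 2*L²*(2 + L) (J(L) = (L² + ((2*L)*(2 + L))*L) + 0 = (L² + (2*L*(2 + L))*L) + 0 = (L² + 2*L²*(2 + L)) + 0 = L² + 2*L²*(2 + L))
J(-3)*Q³ = ((-3)²*(5 + 2*(-3)))*(-⅙)³ = (9*(5 - 6))*(-1/216) = (9*(-1))*(-1/216) = -9*(-1/216) = 1/24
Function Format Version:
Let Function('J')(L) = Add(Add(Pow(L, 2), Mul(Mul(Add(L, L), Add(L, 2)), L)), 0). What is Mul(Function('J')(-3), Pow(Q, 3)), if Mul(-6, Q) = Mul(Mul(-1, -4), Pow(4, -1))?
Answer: Rational(1, 24) ≈ 0.041667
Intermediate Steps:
Q = Rational(-1, 6) (Q = Mul(Rational(-1, 6), Mul(Mul(-1, -4), Pow(4, -1))) = Mul(Rational(-1, 6), Mul(4, Rational(1, 4))) = Mul(Rational(-1, 6), 1) = Rational(-1, 6) ≈ -0.16667)
Function('J')(L) = Add(Pow(L, 2), Mul(2, Pow(L, 2), Add(2, L))) (Function('J')(L) = Add(Add(Pow(L, 2), Mul(Mul(Mul(2, L), Add(2, L)), L)), 0) = Add(Add(Pow(L, 2), Mul(Mul(2, L, Add(2, L)), L)), 0) = Add(Add(Pow(L, 2), Mul(2, Pow(L, 2), Add(2, L))), 0) = Add(Pow(L, 2), Mul(2, Pow(L, 2), Add(2, L))))
Mul(Function('J')(-3), Pow(Q, 3)) = Mul(Mul(Pow(-3, 2), Add(5, Mul(2, -3))), Pow(Rational(-1, 6), 3)) = Mul(Mul(9, Add(5, -6)), Rational(-1, 216)) = Mul(Mul(9, -1), Rational(-1, 216)) = Mul(-9, Rational(-1, 216)) = Rational(1, 24)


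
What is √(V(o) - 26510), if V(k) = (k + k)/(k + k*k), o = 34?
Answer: 2*I*√8118670/35 ≈ 162.82*I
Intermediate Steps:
V(k) = 2*k/(k + k²) (V(k) = (2*k)/(k + k²) = 2*k/(k + k²))
√(V(o) - 26510) = √(2/(1 + 34) - 26510) = √(2/35 - 26510) = √(-927848/35) = 2*I*√8118670/35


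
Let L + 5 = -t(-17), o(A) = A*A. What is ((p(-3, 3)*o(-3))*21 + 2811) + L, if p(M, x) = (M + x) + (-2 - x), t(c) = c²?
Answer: 1572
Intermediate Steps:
o(A) = A²
p(M, x) = -2 + M
L = -294 (L = -5 - 1*(-17)² = -5 - 1*289 = -5 - 289 = -294)
((p(-3, 3)*o(-3))*21 + 2811) + L = (((-2 - 3)*(-3)²)*21 + 2811) - 294 = (-5*9*21 + 2811) - 294 = (-45*21 + 2811) - 294 = (-945 + 2811) - 294 = 1866 - 294 = 1572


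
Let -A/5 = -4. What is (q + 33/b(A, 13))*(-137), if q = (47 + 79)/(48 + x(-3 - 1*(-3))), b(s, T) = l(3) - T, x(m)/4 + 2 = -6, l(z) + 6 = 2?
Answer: -110559/136 ≈ -812.93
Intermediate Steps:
A = 20 (A = -5*(-4) = 20)
l(z) = -4 (l(z) = -6 + 2 = -4)
x(m) = -32 (x(m) = -8 + 4*(-6) = -8 - 24 = -32)
b(s, T) = -4 - T
q = 63/8 (q = (47 + 79)/(48 - 32) = 126/16 = 126*(1/16) = 63/8 ≈ 7.8750)
(q + 33/b(A, 13))*(-137) = (63/8 + 33/(-4 - 1*13))*(-137) = (63/8 + 33/(-4 - 13))*(-137) = (63/8 + 33/(-17))*(-137) = (63/8 + 33*(-1/17))*(-137) = (63/8 - 33/17)*(-137) = (807/136)*(-137) = -110559/136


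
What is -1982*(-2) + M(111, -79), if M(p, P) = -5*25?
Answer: 3839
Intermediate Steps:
M(p, P) = -125
-1982*(-2) + M(111, -79) = -1982*(-2) - 125 = 3964 - 125 = 3839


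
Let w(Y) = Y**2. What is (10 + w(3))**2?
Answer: 361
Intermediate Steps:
(10 + w(3))**2 = (10 + 3**2)**2 = (10 + 9)**2 = 19**2 = 361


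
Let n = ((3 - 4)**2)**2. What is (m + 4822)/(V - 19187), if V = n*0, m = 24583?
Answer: -29405/19187 ≈ -1.5325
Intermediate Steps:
n = 1 (n = ((-1)**2)**2 = 1**2 = 1)
V = 0 (V = 1*0 = 0)
(m + 4822)/(V - 19187) = (24583 + 4822)/(0 - 19187) = 29405/(-19187) = 29405*(-1/19187) = -29405/19187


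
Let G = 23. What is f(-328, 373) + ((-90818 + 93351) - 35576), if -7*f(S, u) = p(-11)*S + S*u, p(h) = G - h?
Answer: -97805/7 ≈ -13972.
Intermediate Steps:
p(h) = 23 - h
f(S, u) = -34*S/7 - S*u/7 (f(S, u) = -((23 - 1*(-11))*S + S*u)/7 = -((23 + 11)*S + S*u)/7 = -(34*S + S*u)/7 = -34*S/7 - S*u/7)
f(-328, 373) + ((-90818 + 93351) - 35576) = -1/7*(-328)*(34 + 373) + ((-90818 + 93351) - 35576) = -1/7*(-328)*407 + (2533 - 35576) = 133496/7 - 33043 = -97805/7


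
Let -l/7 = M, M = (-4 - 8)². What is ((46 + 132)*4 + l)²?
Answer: 87616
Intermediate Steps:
M = 144 (M = (-12)² = 144)
l = -1008 (l = -7*144 = -1008)
((46 + 132)*4 + l)² = ((46 + 132)*4 - 1008)² = (178*4 - 1008)² = (712 - 1008)² = (-296)² = 87616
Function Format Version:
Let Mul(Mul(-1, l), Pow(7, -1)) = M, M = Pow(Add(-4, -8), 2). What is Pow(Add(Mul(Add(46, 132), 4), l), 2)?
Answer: 87616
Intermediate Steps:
M = 144 (M = Pow(-12, 2) = 144)
l = -1008 (l = Mul(-7, 144) = -1008)
Pow(Add(Mul(Add(46, 132), 4), l), 2) = Pow(Add(Mul(Add(46, 132), 4), -1008), 2) = Pow(Add(Mul(178, 4), -1008), 2) = Pow(Add(712, -1008), 2) = Pow(-296, 2) = 87616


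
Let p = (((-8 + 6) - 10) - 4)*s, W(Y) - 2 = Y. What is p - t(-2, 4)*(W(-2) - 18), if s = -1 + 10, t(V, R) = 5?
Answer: -54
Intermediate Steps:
W(Y) = 2 + Y
s = 9
p = -144 (p = (((-8 + 6) - 10) - 4)*9 = ((-2 - 10) - 4)*9 = (-12 - 4)*9 = -16*9 = -144)
p - t(-2, 4)*(W(-2) - 18) = -144 - 5*((2 - 2) - 18) = -144 - 5*(0 - 18) = -144 - 5*(-18) = -144 - 1*(-90) = -144 + 90 = -54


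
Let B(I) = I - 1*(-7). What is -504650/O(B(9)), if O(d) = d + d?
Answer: -252325/16 ≈ -15770.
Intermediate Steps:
B(I) = 7 + I (B(I) = I + 7 = 7 + I)
O(d) = 2*d
-504650/O(B(9)) = -504650*1/(2*(7 + 9)) = -504650/(2*16) = -504650/32 = -504650*1/32 = -252325/16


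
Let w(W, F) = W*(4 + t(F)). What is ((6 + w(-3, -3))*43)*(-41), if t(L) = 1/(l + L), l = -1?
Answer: 37023/4 ≈ 9255.8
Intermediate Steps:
t(L) = 1/(-1 + L)
w(W, F) = W*(4 + 1/(-1 + F))
((6 + w(-3, -3))*43)*(-41) = ((6 - 3*(-3 + 4*(-3))/(-1 - 3))*43)*(-41) = ((6 - 3*(-3 - 12)/(-4))*43)*(-41) = ((6 - 3*(-¼)*(-15))*43)*(-41) = ((6 - 45/4)*43)*(-41) = -21/4*43*(-41) = -903/4*(-41) = 37023/4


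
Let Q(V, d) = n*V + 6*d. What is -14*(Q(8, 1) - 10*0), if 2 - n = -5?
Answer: -868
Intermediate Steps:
n = 7 (n = 2 - 1*(-5) = 2 + 5 = 7)
Q(V, d) = 6*d + 7*V (Q(V, d) = 7*V + 6*d = 6*d + 7*V)
-14*(Q(8, 1) - 10*0) = -14*((6*1 + 7*8) - 10*0) = -14*((6 + 56) + 0) = -14*(62 + 0) = -14*62 = -868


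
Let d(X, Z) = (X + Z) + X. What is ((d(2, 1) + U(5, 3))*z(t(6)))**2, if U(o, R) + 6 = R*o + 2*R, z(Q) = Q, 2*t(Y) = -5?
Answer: 2500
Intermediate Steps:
t(Y) = -5/2 (t(Y) = (1/2)*(-5) = -5/2)
d(X, Z) = Z + 2*X
U(o, R) = -6 + 2*R + R*o (U(o, R) = -6 + (R*o + 2*R) = -6 + (2*R + R*o) = -6 + 2*R + R*o)
((d(2, 1) + U(5, 3))*z(t(6)))**2 = (((1 + 2*2) + (-6 + 2*3 + 3*5))*(-5/2))**2 = (((1 + 4) + (-6 + 6 + 15))*(-5/2))**2 = ((5 + 15)*(-5/2))**2 = (20*(-5/2))**2 = (-50)**2 = 2500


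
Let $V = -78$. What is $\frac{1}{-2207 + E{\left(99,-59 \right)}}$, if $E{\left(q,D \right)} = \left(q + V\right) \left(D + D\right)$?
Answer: $- \frac{1}{4685} \approx -0.00021345$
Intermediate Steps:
$E{\left(q,D \right)} = 2 D \left(-78 + q\right)$ ($E{\left(q,D \right)} = \left(q - 78\right) \left(D + D\right) = \left(-78 + q\right) 2 D = 2 D \left(-78 + q\right)$)
$\frac{1}{-2207 + E{\left(99,-59 \right)}} = \frac{1}{-2207 + 2 \left(-59\right) \left(-78 + 99\right)} = \frac{1}{-2207 + 2 \left(-59\right) 21} = \frac{1}{-2207 - 2478} = \frac{1}{-4685} = - \frac{1}{4685}$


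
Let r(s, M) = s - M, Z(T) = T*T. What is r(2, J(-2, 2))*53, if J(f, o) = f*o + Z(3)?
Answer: -159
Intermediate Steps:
Z(T) = T**2
J(f, o) = 9 + f*o (J(f, o) = f*o + 3**2 = f*o + 9 = 9 + f*o)
r(2, J(-2, 2))*53 = (2 - (9 - 2*2))*53 = (2 - (9 - 4))*53 = (2 - 1*5)*53 = (2 - 5)*53 = -3*53 = -159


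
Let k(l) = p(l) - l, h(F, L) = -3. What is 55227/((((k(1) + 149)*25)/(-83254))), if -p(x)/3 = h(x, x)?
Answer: -4597868658/3925 ≈ -1.1714e+6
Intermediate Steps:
p(x) = 9 (p(x) = -3*(-3) = 9)
k(l) = 9 - l
55227/((((k(1) + 149)*25)/(-83254))) = 55227/(((((9 - 1*1) + 149)*25)/(-83254))) = 55227/(((((9 - 1) + 149)*25)*(-1/83254))) = 55227/((((8 + 149)*25)*(-1/83254))) = 55227/(((157*25)*(-1/83254))) = 55227/((3925*(-1/83254))) = 55227/(-3925/83254) = 55227*(-83254/3925) = -4597868658/3925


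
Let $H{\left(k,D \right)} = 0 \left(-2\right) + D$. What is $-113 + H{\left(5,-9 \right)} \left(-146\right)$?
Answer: $1201$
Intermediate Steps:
$H{\left(k,D \right)} = D$ ($H{\left(k,D \right)} = 0 + D = D$)
$-113 + H{\left(5,-9 \right)} \left(-146\right) = -113 - -1314 = -113 + 1314 = 1201$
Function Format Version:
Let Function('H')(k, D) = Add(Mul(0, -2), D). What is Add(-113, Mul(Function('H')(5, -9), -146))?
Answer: 1201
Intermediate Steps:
Function('H')(k, D) = D (Function('H')(k, D) = Add(0, D) = D)
Add(-113, Mul(Function('H')(5, -9), -146)) = Add(-113, Mul(-9, -146)) = Add(-113, 1314) = 1201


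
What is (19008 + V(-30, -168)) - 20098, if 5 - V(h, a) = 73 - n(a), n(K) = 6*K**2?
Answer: 168186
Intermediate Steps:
V(h, a) = -68 + 6*a**2 (V(h, a) = 5 - (73 - 6*a**2) = 5 + (-73 + 6*a**2) = -68 + 6*a**2)
(19008 + V(-30, -168)) - 20098 = (19008 + (-68 + 6*(-168)**2)) - 20098 = (19008 + (-68 + 6*28224)) - 20098 = (19008 + (-68 + 169344)) - 20098 = (19008 + 169276) - 20098 = 188284 - 20098 = 168186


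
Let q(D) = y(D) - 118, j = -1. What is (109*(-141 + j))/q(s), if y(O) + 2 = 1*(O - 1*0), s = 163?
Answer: -15478/43 ≈ -359.95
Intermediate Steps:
y(O) = -2 + O (y(O) = -2 + 1*(O - 1*0) = -2 + 1*(O + 0) = -2 + 1*O = -2 + O)
q(D) = -120 + D (q(D) = (-2 + D) - 118 = -120 + D)
(109*(-141 + j))/q(s) = (109*(-141 - 1))/(-120 + 163) = (109*(-142))/43 = -15478*1/43 = -15478/43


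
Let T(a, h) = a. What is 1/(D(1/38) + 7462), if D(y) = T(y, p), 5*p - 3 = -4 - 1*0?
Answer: 38/283557 ≈ 0.00013401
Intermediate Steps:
p = -⅕ (p = ⅗ + (-4 - 1*0)/5 = ⅗ + (-4 + 0)/5 = ⅗ + (⅕)*(-4) = ⅗ - ⅘ = -⅕ ≈ -0.20000)
D(y) = y
1/(D(1/38) + 7462) = 1/(1/38 + 7462) = 1/(283557/38) = 38/283557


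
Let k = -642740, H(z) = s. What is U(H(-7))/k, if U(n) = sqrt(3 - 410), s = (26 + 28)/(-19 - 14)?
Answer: -I*sqrt(407)/642740 ≈ -3.1388e-5*I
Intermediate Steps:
s = -18/11 (s = 54/(-33) = 54*(-1/33) = -18/11 ≈ -1.6364)
H(z) = -18/11
U(n) = I*sqrt(407) (U(n) = sqrt(-407) = I*sqrt(407))
U(H(-7))/k = (I*sqrt(407))/(-642740) = (I*sqrt(407))*(-1/642740) = -I*sqrt(407)/642740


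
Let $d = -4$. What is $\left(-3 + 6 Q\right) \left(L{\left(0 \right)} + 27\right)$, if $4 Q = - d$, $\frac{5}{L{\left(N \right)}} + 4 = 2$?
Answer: $\frac{147}{2} \approx 73.5$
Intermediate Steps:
$L{\left(N \right)} = - \frac{5}{2}$ ($L{\left(N \right)} = \frac{5}{-4 + 2} = \frac{5}{-2} = 5 \left(- \frac{1}{2}\right) = - \frac{5}{2}$)
$Q = 1$ ($Q = \frac{\left(-1\right) \left(-4\right)}{4} = \frac{1}{4} \cdot 4 = 1$)
$\left(-3 + 6 Q\right) \left(L{\left(0 \right)} + 27\right) = \left(-3 + 6 \cdot 1\right) \left(- \frac{5}{2} + 27\right) = \left(-3 + 6\right) \frac{49}{2} = 3 \cdot \frac{49}{2} = \frac{147}{2}$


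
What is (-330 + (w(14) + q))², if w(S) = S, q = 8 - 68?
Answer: 141376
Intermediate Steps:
q = -60
(-330 + (w(14) + q))² = (-330 + (14 - 60))² = (-330 - 46)² = (-376)² = 141376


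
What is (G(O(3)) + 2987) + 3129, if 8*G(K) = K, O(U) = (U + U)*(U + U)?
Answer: 12241/2 ≈ 6120.5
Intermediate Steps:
O(U) = 4*U² (O(U) = (2*U)*(2*U) = 4*U²)
G(K) = K/8
(G(O(3)) + 2987) + 3129 = ((4*3²)/8 + 2987) + 3129 = ((4*9)/8 + 2987) + 3129 = ((⅛)*36 + 2987) + 3129 = (9/2 + 2987) + 3129 = 5983/2 + 3129 = 12241/2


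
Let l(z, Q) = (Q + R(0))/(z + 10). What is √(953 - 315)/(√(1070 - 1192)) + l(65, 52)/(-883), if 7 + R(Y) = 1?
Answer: -46/66225 - I*√19459/61 ≈ -0.0006946 - 2.2868*I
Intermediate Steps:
R(Y) = -6 (R(Y) = -7 + 1 = -6)
l(z, Q) = (-6 + Q)/(10 + z) (l(z, Q) = (Q - 6)/(z + 10) = (-6 + Q)/(10 + z))
√(953 - 315)/(√(1070 - 1192)) + l(65, 52)/(-883) = √(953 - 315)/(√(1070 - 1192)) + ((-6 + 52)/(10 + 65))/(-883) = √638/(√(-122)) + (46/75)*(-1/883) = √638/((I*√122)) + ((1/75)*46)*(-1/883) = √638*(-I*√122/122) + (46/75)*(-1/883) = -I*√19459/61 - 46/66225 = -46/66225 - I*√19459/61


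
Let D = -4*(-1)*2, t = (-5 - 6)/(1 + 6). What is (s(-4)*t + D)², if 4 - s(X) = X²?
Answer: 35344/49 ≈ 721.31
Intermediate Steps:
t = -11/7 ≈ -1.5714
s(X) = 4 - X²
D = 8 (D = 4*2 = 8)
(s(-4)*t + D)² = ((4 - 1*(-4)²)*(-11/7) + 8)² = ((4 - 1*16)*(-11/7) + 8)² = ((4 - 16)*(-11/7) + 8)² = (-12*(-11/7) + 8)² = (132/7 + 8)² = (188/7)² = 35344/49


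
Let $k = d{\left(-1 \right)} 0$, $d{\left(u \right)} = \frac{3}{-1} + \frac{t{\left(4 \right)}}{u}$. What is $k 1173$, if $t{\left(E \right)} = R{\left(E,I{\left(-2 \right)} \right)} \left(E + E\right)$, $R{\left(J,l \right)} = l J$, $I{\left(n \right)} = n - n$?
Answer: $0$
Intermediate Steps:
$I{\left(n \right)} = 0$
$R{\left(J,l \right)} = J l$
$t{\left(E \right)} = 0$ ($t{\left(E \right)} = E 0 \left(E + E\right) = 0 \cdot 2 E = 0$)
$d{\left(u \right)} = -3$ ($d{\left(u \right)} = \frac{3}{-1} + \frac{0}{u} = 3 \left(-1\right) + 0 = -3 + 0 = -3$)
$k = 0$ ($k = \left(-3\right) 0 = 0$)
$k 1173 = 0 \cdot 1173 = 0$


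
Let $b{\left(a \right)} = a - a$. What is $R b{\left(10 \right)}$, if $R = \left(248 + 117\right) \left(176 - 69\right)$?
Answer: $0$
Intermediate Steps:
$b{\left(a \right)} = 0$
$R = 39055$ ($R = 365 \cdot 107 = 39055$)
$R b{\left(10 \right)} = 39055 \cdot 0 = 0$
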